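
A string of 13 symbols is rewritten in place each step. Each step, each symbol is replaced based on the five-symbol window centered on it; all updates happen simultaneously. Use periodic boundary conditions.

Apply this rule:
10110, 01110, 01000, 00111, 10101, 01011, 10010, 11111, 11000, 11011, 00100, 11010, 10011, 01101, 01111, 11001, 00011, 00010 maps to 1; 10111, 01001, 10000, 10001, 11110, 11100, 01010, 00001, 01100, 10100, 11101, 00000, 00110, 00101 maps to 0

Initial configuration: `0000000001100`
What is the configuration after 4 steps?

0100010111110

step 1: 0000000010010
step 2: 0000000110111
step 3: 1000001011010
step 4: 0100010111110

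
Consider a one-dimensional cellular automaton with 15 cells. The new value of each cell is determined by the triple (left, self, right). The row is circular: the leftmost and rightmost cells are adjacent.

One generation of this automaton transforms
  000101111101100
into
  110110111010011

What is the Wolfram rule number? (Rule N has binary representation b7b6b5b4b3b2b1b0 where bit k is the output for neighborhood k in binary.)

181

position 6: 111 → 1  (bit 7 = 1)
position 9: 110 → 0  (bit 6 = 0)
position 4: 101 → 1  (bit 5 = 1)
position 13: 100 → 1  (bit 4 = 1)
position 5: 011 → 0  (bit 3 = 0)
position 3: 010 → 1  (bit 2 = 1)
position 2: 001 → 0  (bit 1 = 0)
position 0: 000 → 1  (bit 0 = 1)
bits b7..b0 = 10110101 = 181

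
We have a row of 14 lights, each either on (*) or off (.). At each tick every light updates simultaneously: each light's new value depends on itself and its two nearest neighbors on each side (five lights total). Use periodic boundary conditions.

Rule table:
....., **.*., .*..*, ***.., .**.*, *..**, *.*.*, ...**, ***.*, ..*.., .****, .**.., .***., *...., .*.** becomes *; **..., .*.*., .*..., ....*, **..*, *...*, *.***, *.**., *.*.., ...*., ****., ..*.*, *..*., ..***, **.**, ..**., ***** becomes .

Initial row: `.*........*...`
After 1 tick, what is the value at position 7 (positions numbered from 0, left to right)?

.*.*****..*.*.
position 7 holds *

*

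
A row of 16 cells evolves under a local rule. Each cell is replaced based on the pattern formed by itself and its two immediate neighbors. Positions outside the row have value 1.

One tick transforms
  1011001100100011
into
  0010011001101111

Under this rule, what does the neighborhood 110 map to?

At position 0 the neighborhood is 110; the next row has 0 there.

0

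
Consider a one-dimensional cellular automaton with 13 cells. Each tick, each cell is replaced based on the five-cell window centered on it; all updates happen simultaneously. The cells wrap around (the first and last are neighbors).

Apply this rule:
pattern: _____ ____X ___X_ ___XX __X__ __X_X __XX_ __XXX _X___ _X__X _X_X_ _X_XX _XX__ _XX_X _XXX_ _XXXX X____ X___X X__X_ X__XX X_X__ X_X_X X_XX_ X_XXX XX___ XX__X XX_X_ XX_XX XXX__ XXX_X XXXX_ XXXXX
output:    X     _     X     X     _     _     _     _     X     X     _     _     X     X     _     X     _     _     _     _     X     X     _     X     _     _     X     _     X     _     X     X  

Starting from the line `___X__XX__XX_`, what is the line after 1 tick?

__X_X__X___X_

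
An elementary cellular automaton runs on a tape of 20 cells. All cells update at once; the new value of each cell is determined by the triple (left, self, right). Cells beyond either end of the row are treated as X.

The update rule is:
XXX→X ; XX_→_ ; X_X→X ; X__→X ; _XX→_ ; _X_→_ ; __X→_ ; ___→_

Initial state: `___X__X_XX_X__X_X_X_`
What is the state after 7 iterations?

X_X_X_X___X__X__X_X_

iteration 1: X___X__X__X_X__X_X_X
iteration 2: _X___X__X__X_X__X_X_
iteration 3: X_X___X__X__X_X__X_X
iteration 4: _X_X___X__X__X_X__X_
iteration 5: X_X_X___X__X__X_X__X
iteration 6: _X_X_X___X__X__X_X__
iteration 7: X_X_X_X___X__X__X_X_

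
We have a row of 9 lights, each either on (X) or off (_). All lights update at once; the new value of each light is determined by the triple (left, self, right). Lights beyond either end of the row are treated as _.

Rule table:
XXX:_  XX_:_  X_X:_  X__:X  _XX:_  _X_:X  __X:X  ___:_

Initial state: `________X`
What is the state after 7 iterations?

_______XX
______X__
_____XXX_
____X___X
___XXX_XX
__X______
_XXX_____

_XXX_____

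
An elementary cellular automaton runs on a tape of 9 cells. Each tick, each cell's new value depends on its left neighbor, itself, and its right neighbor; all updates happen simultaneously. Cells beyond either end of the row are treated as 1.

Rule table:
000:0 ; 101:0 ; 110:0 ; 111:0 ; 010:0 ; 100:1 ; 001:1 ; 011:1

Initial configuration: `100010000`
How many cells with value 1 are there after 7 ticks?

5

010101001
000000111
100001100
010011011
001110010
111001100
000111011
count of 1: 5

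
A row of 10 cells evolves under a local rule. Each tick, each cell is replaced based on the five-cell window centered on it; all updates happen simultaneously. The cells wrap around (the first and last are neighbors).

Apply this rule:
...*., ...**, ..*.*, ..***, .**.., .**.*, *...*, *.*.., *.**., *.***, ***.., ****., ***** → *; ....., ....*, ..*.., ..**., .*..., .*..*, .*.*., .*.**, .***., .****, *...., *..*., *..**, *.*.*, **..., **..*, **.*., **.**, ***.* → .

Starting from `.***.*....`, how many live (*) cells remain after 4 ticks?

**...*....
.*.**....*
...**...**
.**.*.**.*
count of *: 6

6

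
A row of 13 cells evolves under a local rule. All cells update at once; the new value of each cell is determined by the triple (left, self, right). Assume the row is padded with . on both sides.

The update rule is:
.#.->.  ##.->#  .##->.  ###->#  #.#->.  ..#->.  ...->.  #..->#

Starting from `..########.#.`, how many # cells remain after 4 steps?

7

...#######..#
....#######..
.....#######.
......#######
count of #: 7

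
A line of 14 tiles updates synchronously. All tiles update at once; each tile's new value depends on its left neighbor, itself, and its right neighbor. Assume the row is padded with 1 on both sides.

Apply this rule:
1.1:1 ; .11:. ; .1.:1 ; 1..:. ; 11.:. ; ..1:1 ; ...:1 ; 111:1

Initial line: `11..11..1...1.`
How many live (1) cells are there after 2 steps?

1..1...11.1111
..11.11..1.111
count of 1: 8

8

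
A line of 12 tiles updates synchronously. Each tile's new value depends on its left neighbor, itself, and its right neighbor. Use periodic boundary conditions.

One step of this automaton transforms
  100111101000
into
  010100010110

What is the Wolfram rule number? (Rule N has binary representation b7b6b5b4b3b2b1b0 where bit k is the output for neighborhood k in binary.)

57

position 4: 111 → 0  (bit 7 = 0)
position 6: 110 → 0  (bit 6 = 0)
position 7: 101 → 1  (bit 5 = 1)
position 1: 100 → 1  (bit 4 = 1)
position 3: 011 → 1  (bit 3 = 1)
position 0: 010 → 0  (bit 2 = 0)
position 2: 001 → 0  (bit 1 = 0)
position 10: 000 → 1  (bit 0 = 1)
bits b7..b0 = 00111001 = 57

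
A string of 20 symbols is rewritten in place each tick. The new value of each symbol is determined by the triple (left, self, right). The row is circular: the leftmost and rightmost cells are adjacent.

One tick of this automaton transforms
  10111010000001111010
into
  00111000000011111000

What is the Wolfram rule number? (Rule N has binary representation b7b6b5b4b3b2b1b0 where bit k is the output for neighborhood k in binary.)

202

position 3: 111 → 1  (bit 7 = 1)
position 4: 110 → 1  (bit 6 = 1)
position 1: 101 → 0  (bit 5 = 0)
position 7: 100 → 0  (bit 4 = 0)
position 2: 011 → 1  (bit 3 = 1)
position 0: 010 → 0  (bit 2 = 0)
position 12: 001 → 1  (bit 1 = 1)
position 8: 000 → 0  (bit 0 = 0)
bits b7..b0 = 11001010 = 202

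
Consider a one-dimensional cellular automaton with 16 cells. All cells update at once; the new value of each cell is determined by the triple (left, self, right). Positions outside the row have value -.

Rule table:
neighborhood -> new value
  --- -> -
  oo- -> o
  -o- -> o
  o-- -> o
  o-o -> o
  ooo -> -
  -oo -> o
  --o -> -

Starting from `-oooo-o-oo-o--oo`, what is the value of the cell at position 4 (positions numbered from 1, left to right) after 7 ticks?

tick 1: -o--ooooooooo-oo
tick 2: -oo-o-------oooo
tick 3: -ooooo------o--o
tick 4: -o---oo-----oo-o
tick 5: -oo--ooo----oooo
tick 6: -ooo-o-oo---o--o
tick 7: -o-ooooooo--oo-o
position 4 holds o

o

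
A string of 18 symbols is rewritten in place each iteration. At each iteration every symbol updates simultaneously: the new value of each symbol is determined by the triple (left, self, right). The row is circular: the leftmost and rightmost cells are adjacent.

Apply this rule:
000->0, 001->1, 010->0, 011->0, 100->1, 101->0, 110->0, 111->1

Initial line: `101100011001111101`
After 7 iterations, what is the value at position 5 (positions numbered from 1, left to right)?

0

iteration 1: 000010100110111000
iteration 2: 000100011000010100
iteration 3: 001010100100100010
iteration 4: 010000011011010101
iteration 5: 001000100000000000
iteration 6: 010101010000000000
iteration 7: 100000001000000000
position 5 holds 0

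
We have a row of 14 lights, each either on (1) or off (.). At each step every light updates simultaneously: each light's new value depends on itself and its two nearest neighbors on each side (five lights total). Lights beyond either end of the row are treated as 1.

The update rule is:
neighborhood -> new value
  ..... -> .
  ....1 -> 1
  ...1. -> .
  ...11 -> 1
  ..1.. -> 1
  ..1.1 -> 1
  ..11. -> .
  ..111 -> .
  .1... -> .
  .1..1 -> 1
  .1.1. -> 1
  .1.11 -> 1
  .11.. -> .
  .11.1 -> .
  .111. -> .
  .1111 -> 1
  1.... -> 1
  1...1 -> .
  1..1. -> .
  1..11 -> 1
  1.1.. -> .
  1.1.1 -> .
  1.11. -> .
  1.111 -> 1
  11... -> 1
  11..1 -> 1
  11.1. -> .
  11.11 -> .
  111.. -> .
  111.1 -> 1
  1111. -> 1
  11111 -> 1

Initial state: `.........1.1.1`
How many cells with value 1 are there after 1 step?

11.....1.11.11
count of 1: 7

7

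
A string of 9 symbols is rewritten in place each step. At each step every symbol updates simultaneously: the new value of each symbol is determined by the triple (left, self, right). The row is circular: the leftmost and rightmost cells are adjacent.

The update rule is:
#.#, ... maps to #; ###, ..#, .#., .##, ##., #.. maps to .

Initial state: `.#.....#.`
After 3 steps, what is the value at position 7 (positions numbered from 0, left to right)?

.

...###...
##.....##
...###...
position 7 holds .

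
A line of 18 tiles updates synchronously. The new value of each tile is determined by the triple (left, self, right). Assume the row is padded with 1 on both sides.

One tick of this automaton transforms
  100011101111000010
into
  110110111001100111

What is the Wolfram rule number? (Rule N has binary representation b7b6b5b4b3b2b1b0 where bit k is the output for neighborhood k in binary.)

126

position 5: 111 → 0  (bit 7 = 0)
position 0: 110 → 1  (bit 6 = 1)
position 7: 101 → 1  (bit 5 = 1)
position 1: 100 → 1  (bit 4 = 1)
position 4: 011 → 1  (bit 3 = 1)
position 16: 010 → 1  (bit 2 = 1)
position 3: 001 → 1  (bit 1 = 1)
position 2: 000 → 0  (bit 0 = 0)
bits b7..b0 = 01111110 = 126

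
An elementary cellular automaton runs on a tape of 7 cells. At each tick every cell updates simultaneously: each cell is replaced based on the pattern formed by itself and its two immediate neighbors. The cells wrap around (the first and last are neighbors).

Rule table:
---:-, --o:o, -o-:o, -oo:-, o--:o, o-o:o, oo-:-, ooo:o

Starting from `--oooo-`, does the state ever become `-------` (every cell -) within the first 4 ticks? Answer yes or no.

no

tick 1: -o-oo-o
tick 2: ooo--oo
tick 3: oo-oo-o
tick 4: o-o--o-
tick 4 is o-o--o-, still not uniform -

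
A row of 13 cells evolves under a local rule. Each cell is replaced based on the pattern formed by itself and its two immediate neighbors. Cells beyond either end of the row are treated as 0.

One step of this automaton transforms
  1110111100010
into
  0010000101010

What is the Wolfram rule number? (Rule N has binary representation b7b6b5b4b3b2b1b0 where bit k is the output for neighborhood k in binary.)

69

position 1: 111 → 0  (bit 7 = 0)
position 2: 110 → 1  (bit 6 = 1)
position 3: 101 → 0  (bit 5 = 0)
position 8: 100 → 0  (bit 4 = 0)
position 0: 011 → 0  (bit 3 = 0)
position 11: 010 → 1  (bit 2 = 1)
position 10: 001 → 0  (bit 1 = 0)
position 9: 000 → 1  (bit 0 = 1)
bits b7..b0 = 01000101 = 69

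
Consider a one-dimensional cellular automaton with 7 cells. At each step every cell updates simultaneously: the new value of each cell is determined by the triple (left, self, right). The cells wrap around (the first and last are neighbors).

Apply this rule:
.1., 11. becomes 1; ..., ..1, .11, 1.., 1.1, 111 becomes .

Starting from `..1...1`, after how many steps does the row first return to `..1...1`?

..1...1

1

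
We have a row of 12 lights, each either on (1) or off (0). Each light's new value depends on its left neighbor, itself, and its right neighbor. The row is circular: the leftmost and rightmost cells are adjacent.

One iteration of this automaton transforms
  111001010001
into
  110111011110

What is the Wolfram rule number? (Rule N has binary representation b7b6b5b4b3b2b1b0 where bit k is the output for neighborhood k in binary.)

position 0: 111 → 1  (bit 7 = 1)
position 2: 110 → 0  (bit 6 = 0)
position 6: 101 → 0  (bit 5 = 0)
position 3: 100 → 1  (bit 4 = 1)
position 11: 011 → 0  (bit 3 = 0)
position 5: 010 → 1  (bit 2 = 1)
position 4: 001 → 1  (bit 1 = 1)
position 9: 000 → 1  (bit 0 = 1)
bits b7..b0 = 10010111 = 151

151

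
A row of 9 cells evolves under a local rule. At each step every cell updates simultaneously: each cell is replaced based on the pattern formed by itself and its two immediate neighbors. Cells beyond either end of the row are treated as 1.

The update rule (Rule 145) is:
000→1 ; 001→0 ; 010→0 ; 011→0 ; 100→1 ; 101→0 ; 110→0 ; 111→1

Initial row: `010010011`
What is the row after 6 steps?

001001001
100100100
010010010
001001000
100100110
010010000

010010000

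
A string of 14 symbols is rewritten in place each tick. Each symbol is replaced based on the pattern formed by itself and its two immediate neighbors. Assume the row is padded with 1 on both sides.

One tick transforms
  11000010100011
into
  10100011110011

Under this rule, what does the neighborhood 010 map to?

1

At position 6 the neighborhood is 010; the next row has 1 there.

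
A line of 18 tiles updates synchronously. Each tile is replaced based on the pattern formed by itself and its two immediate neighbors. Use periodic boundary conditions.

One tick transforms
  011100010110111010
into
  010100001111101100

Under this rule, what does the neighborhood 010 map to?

0

At position 7 the neighborhood is 010; the next row has 0 there.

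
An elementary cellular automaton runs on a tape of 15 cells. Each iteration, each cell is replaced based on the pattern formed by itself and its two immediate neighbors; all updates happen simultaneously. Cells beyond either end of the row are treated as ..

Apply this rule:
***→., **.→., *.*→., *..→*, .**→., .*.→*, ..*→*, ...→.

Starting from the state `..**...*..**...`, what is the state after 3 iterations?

iteration 1: .*..*.****..*..
iteration 2: *****.....****.
iteration 3: .....*...*....*

.....*...*....*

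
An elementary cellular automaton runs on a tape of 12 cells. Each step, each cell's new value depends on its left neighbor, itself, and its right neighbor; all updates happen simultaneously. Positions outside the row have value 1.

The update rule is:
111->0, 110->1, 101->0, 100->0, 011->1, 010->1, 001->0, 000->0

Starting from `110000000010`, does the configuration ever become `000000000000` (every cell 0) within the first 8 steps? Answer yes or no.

no

010000000010
010000000010  (fixed point — unchanged through step 8)
step 8 is 010000000010, still not uniform 0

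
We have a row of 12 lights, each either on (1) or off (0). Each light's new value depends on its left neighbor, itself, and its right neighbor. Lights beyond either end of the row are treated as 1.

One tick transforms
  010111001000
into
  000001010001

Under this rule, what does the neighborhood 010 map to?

0

At position 1 the neighborhood is 010; the next row has 0 there.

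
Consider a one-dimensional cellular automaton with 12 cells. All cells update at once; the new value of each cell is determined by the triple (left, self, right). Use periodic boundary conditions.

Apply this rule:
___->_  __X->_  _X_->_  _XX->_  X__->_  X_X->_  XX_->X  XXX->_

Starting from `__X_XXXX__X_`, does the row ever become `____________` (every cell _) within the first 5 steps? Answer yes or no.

_______X____
____________
all cells are _ at step 2

yes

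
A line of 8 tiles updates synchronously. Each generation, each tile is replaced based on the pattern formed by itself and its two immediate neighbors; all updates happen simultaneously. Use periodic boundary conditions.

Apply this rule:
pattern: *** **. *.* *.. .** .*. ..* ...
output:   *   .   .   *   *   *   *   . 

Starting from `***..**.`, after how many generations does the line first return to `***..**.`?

8

**.***..
*..**.**
.***..**
.**.***.
**..**.*
*.***..*
..**.***
***..**.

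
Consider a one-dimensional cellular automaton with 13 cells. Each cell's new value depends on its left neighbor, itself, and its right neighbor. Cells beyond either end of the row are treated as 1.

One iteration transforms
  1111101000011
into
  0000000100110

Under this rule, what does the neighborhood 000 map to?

0

At position 8 the neighborhood is 000; the next row has 0 there.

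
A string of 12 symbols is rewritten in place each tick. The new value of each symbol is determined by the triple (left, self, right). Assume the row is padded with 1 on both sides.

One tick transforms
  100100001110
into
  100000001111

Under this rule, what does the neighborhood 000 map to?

0

At position 5 the neighborhood is 000; the next row has 0 there.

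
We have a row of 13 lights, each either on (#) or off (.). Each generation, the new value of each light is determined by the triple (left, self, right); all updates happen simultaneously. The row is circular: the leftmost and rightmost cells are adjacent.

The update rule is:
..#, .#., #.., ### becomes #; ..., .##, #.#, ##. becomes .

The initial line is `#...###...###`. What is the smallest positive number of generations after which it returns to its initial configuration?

21

.#.#.#.#.#.##
.#.#.#.#.#...
##.#.#.#.##..
...#.#.#...##
#.##.#.##.#..
#....#....###
.#..###..#.##
.###.#.###...
#.#..#..#.#..
#.#######.###
...#####...##
#.#.###.#.#..
#.#..#..#.###
..#######..##
##.#####.##..
....###....##
#..#.#.#..#..
####.#.######
###..#..#####
##.#####.####
#...###...###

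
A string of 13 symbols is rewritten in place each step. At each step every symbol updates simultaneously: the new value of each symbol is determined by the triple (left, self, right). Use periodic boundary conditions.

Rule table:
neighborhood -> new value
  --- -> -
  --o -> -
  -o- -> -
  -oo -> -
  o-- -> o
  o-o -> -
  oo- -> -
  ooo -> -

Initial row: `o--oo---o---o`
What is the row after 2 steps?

--o---o---o--

-o---o---o---
--o---o---o--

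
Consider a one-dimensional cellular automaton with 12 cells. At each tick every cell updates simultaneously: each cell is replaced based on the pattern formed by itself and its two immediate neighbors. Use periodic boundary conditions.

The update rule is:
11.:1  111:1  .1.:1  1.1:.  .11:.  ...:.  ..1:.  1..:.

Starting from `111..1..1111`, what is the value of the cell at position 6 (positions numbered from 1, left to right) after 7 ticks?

1

tick 1: 111..1...111
tick 2: 111..1....11
tick 3: 111..1.....1
tick 4: 111..1......
tick 5: .11..1......
tick 6: ..1..1......
tick 7: ..1..1......
position 6 holds 1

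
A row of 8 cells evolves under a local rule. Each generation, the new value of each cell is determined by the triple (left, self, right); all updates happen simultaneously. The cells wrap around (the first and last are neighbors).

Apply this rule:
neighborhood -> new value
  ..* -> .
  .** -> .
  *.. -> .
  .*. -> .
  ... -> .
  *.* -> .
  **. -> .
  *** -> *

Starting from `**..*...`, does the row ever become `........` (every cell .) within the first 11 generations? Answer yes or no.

yes

........
all cells are . at generation 1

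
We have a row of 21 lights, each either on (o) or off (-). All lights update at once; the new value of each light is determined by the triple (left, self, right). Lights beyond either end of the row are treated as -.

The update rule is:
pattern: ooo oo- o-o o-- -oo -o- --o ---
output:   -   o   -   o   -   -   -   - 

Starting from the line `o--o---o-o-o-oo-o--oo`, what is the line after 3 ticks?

---o--o---------o--o-

-o--o---------o--o--o
--o--o---------o--o--
---o--o---------o--o-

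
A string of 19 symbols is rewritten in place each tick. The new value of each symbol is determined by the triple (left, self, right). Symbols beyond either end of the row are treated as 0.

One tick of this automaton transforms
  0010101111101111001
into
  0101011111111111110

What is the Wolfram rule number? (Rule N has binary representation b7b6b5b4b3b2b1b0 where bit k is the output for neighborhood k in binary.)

position 7: 111 → 1  (bit 7 = 1)
position 10: 110 → 1  (bit 6 = 1)
position 3: 101 → 1  (bit 5 = 1)
position 16: 100 → 1  (bit 4 = 1)
position 6: 011 → 1  (bit 3 = 1)
position 2: 010 → 0  (bit 2 = 0)
position 1: 001 → 1  (bit 1 = 1)
position 0: 000 → 0  (bit 0 = 0)
bits b7..b0 = 11111010 = 250

250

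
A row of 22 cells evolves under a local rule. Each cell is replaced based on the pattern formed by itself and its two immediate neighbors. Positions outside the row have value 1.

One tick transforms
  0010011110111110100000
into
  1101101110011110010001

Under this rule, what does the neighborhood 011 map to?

At position 5 the neighborhood is 011; the next row has 0 there.

0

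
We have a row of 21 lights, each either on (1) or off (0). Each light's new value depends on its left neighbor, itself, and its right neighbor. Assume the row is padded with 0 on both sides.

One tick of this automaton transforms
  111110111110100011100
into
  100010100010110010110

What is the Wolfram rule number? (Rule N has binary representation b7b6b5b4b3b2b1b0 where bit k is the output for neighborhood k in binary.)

position 1: 111 → 0  (bit 7 = 0)
position 4: 110 → 1  (bit 6 = 1)
position 5: 101 → 0  (bit 5 = 0)
position 13: 100 → 1  (bit 4 = 1)
position 0: 011 → 1  (bit 3 = 1)
position 12: 010 → 1  (bit 2 = 1)
position 15: 001 → 0  (bit 1 = 0)
position 14: 000 → 0  (bit 0 = 0)
bits b7..b0 = 01011100 = 92

92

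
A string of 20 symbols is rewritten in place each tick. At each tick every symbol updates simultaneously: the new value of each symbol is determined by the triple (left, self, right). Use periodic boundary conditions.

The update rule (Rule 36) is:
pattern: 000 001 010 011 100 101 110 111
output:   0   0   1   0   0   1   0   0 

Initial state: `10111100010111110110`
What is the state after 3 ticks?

tick 1: 11000000011000001001
tick 2: 00000000000000001000
tick 3: 00000000000000001000

00000000000000001000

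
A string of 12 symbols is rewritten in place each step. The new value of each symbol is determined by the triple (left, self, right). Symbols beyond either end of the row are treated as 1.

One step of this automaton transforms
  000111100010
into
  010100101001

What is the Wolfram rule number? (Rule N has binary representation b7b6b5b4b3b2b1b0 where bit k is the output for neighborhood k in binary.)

position 4: 111 → 0  (bit 7 = 0)
position 6: 110 → 1  (bit 6 = 1)
position 11: 101 → 1  (bit 5 = 1)
position 0: 100 → 0  (bit 4 = 0)
position 3: 011 → 1  (bit 3 = 1)
position 10: 010 → 0  (bit 2 = 0)
position 2: 001 → 0  (bit 1 = 0)
position 1: 000 → 1  (bit 0 = 1)
bits b7..b0 = 01101001 = 105

105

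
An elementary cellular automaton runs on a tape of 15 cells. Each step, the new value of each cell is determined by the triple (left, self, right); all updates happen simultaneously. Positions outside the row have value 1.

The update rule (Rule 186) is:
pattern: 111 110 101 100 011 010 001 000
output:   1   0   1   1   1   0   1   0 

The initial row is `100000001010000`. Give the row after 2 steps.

010000010101001
101000101010111

101000101010111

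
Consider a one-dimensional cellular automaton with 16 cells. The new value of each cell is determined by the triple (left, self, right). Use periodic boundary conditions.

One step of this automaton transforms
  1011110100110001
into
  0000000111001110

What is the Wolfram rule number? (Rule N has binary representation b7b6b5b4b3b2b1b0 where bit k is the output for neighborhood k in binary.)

position 3: 111 → 0  (bit 7 = 0)
position 0: 110 → 0  (bit 6 = 0)
position 1: 101 → 0  (bit 5 = 0)
position 8: 100 → 1  (bit 4 = 1)
position 2: 011 → 0  (bit 3 = 0)
position 7: 010 → 1  (bit 2 = 1)
position 9: 001 → 1  (bit 1 = 1)
position 13: 000 → 1  (bit 0 = 1)
bits b7..b0 = 00010111 = 23

23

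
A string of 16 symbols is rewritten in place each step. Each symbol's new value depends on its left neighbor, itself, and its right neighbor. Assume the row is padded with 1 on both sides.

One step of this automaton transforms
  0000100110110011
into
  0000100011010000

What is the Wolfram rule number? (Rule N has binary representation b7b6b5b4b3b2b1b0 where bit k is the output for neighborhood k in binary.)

100

position 15: 111 → 0  (bit 7 = 0)
position 8: 110 → 1  (bit 6 = 1)
position 9: 101 → 1  (bit 5 = 1)
position 0: 100 → 0  (bit 4 = 0)
position 7: 011 → 0  (bit 3 = 0)
position 4: 010 → 1  (bit 2 = 1)
position 3: 001 → 0  (bit 1 = 0)
position 1: 000 → 0  (bit 0 = 0)
bits b7..b0 = 01100100 = 100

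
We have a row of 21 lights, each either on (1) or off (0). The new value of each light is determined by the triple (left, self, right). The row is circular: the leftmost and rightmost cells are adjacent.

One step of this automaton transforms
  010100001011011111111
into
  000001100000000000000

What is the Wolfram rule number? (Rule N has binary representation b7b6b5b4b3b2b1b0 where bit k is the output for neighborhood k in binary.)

1

position 14: 111 → 0  (bit 7 = 0)
position 11: 110 → 0  (bit 6 = 0)
position 0: 101 → 0  (bit 5 = 0)
position 4: 100 → 0  (bit 4 = 0)
position 10: 011 → 0  (bit 3 = 0)
position 1: 010 → 0  (bit 2 = 0)
position 7: 001 → 0  (bit 1 = 0)
position 5: 000 → 1  (bit 0 = 1)
bits b7..b0 = 00000001 = 1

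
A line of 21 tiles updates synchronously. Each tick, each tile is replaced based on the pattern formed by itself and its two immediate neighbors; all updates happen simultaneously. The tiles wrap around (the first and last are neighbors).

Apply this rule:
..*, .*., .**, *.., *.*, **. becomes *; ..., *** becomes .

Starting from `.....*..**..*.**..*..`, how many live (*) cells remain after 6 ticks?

7

....****************.
...**..............**
*.****............***
***..**..........**..
*.******........*****
***....**......**....
count of *: 7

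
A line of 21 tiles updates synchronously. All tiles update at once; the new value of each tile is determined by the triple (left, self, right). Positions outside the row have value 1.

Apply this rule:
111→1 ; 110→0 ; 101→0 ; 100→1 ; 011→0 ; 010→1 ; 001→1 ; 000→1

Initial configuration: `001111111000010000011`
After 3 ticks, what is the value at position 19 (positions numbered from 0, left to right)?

110111110111111111101
100011100011111111000
011101011101111110111
position 19 holds 1

1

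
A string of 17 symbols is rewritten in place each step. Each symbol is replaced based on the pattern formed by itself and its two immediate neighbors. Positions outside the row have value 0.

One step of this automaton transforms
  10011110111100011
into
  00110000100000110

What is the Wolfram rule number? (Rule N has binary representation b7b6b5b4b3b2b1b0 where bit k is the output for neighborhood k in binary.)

position 4: 111 → 0  (bit 7 = 0)
position 6: 110 → 0  (bit 6 = 0)
position 7: 101 → 0  (bit 5 = 0)
position 1: 100 → 0  (bit 4 = 0)
position 3: 011 → 1  (bit 3 = 1)
position 0: 010 → 0  (bit 2 = 0)
position 2: 001 → 1  (bit 1 = 1)
position 13: 000 → 0  (bit 0 = 0)
bits b7..b0 = 00001010 = 10

10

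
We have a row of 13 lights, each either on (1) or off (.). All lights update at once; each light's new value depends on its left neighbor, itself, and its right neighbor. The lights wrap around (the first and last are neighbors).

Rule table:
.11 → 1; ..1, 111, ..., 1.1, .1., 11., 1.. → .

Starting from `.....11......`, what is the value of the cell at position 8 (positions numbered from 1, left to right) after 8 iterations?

.....1.......
.............
.............  (fixed point — unchanged through iteration 8)
position 8 holds .

.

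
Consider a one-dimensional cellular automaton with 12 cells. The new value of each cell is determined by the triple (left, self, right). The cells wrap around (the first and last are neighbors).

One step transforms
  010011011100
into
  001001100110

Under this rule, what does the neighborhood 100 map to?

1

At position 2 the neighborhood is 100; the next row has 1 there.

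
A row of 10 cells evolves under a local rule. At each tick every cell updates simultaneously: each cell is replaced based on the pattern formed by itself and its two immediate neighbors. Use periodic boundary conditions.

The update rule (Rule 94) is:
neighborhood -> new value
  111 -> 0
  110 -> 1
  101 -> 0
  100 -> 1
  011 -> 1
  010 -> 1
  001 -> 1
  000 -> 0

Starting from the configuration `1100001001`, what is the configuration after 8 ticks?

0110101011

0110011111
0111110001
0100011011
0110111011
0110101011
0110101011  (fixed point — unchanged through tick 8)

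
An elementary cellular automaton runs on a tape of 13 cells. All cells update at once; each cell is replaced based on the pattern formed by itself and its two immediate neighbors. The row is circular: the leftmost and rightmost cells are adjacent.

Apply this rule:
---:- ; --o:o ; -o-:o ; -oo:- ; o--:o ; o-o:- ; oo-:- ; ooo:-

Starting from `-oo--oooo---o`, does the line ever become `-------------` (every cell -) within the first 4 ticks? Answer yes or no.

no

tick 1: ---oo----o-oo
tick 2: o-o--o--oo---
tick 3: o-oooooo--o-o
tick 4: --------ooo--
tick 4 is --------ooo--, still not uniform -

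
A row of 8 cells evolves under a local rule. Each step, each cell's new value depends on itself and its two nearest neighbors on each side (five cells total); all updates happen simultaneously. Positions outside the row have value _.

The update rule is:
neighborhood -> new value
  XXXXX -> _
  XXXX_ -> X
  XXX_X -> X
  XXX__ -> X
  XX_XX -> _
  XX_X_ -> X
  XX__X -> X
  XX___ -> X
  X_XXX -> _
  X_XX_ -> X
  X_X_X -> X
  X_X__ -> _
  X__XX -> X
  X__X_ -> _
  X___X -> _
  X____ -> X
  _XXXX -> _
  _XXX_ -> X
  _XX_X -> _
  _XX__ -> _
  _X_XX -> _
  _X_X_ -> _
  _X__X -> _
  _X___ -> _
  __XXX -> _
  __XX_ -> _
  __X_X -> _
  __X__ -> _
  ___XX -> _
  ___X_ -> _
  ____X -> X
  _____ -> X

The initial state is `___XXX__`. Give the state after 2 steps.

__XX__XX

step 1: XX__XXXX
step 2: __XX__XX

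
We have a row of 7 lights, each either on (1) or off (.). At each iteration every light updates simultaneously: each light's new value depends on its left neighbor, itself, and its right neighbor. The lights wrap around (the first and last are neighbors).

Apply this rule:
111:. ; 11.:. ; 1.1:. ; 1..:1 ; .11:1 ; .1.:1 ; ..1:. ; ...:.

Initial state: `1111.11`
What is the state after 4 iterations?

11...1.

.....1.
.....11
1....1.
11...1.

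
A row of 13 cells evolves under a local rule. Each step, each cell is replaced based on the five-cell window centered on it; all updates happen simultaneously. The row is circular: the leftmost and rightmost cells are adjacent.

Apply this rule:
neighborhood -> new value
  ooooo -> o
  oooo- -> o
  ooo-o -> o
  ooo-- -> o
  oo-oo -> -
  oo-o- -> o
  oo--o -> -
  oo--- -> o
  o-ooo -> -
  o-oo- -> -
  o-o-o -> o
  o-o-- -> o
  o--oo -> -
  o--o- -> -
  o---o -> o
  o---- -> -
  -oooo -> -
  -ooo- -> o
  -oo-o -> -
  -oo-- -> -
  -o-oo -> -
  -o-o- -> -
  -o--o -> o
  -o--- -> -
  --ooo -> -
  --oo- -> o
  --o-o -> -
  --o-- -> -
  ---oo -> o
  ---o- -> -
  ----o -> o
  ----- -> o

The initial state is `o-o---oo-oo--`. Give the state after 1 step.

--o-ooo------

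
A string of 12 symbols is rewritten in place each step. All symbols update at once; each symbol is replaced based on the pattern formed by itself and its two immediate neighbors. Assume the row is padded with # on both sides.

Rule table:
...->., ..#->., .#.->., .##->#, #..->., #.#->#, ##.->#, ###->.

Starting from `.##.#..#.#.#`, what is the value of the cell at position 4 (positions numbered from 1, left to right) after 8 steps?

step 1: ####....#.##
step 2: ...#.....##.
step 3: .........###
step 4: .........#..
step 5: ............
step 6: ............  (fixed point — unchanged through step 8)
position 4 holds .

.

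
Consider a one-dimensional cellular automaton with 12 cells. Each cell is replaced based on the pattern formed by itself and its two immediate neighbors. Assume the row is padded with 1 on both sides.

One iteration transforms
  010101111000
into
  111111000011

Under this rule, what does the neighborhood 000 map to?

At position 10 the neighborhood is 000; the next row has 1 there.

1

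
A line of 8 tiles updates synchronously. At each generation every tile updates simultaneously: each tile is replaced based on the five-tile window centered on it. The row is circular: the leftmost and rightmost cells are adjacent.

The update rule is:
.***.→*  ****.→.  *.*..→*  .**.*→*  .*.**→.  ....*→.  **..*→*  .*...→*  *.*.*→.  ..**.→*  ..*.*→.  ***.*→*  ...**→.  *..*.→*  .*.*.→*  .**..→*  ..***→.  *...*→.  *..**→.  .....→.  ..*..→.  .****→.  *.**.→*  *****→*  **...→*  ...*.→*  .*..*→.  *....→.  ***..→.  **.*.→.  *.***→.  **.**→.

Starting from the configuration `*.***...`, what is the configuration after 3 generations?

...*.*.*
*.*.*.**
*..*...*

*..*...*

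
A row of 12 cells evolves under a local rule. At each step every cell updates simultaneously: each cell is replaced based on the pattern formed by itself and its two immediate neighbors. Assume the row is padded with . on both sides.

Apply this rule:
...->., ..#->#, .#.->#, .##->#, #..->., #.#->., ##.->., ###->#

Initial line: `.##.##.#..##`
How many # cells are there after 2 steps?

##..#..#.##.
#..##.##.#..
count of #: 6

6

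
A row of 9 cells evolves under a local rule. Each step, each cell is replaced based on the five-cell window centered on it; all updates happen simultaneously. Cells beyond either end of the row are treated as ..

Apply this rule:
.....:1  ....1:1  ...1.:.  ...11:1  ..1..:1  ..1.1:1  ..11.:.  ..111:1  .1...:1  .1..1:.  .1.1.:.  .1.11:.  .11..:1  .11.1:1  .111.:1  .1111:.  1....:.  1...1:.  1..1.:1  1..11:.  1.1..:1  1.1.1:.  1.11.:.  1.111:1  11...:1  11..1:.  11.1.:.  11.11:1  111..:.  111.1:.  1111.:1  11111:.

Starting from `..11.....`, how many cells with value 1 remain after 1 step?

11.11.111
count of 1: 7

7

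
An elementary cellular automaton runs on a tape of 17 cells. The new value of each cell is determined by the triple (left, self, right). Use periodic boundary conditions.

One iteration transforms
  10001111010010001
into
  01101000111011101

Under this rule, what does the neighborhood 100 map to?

1

At position 1 the neighborhood is 100; the next row has 1 there.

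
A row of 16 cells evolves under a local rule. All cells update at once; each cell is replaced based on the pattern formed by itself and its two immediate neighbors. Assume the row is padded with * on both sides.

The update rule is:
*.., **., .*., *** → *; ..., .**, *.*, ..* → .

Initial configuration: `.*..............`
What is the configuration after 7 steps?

*****..**.......

.**.............
..**............
*..**...........
**..**..........
***..**.........
****..**........
*****..**.......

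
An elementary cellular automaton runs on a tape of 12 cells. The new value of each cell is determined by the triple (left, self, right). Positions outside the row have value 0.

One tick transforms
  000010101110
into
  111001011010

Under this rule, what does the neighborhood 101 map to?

1

At position 5 the neighborhood is 101; the next row has 1 there.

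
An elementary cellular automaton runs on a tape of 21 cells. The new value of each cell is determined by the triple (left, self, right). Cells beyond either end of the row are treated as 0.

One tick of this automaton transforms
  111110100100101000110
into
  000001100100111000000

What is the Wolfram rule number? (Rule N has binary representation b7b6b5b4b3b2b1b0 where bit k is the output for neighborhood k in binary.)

position 1: 111 → 0  (bit 7 = 0)
position 4: 110 → 0  (bit 6 = 0)
position 5: 101 → 1  (bit 5 = 1)
position 7: 100 → 0  (bit 4 = 0)
position 0: 011 → 0  (bit 3 = 0)
position 6: 010 → 1  (bit 2 = 1)
position 8: 001 → 0  (bit 1 = 0)
position 16: 000 → 0  (bit 0 = 0)
bits b7..b0 = 00100100 = 36

36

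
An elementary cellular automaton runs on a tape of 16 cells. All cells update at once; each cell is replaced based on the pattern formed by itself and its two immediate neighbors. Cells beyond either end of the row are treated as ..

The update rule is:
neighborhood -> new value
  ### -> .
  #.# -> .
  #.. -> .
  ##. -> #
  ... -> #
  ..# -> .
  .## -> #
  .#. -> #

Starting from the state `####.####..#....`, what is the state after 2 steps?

#..#.#..#..#.#.#

#..#.#..#..#.###
#..#.#..#..#.#.#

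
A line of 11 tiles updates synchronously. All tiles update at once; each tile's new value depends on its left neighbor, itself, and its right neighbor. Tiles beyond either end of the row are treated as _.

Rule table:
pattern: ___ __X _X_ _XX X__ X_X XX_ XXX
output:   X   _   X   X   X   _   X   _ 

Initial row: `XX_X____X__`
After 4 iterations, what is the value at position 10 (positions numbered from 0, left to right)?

XX_XXXX_XXX
XX_X__X_X_X
XX_XX_X_X_X
XX_XX_X_X_X
position 10 holds X

X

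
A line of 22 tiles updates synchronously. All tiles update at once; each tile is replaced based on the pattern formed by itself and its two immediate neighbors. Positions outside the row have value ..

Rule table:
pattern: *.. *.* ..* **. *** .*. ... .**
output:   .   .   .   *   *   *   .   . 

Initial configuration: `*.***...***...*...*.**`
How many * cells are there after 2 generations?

6

*..**....**...*...*..*
*...*.....*...*...*..*
count of *: 6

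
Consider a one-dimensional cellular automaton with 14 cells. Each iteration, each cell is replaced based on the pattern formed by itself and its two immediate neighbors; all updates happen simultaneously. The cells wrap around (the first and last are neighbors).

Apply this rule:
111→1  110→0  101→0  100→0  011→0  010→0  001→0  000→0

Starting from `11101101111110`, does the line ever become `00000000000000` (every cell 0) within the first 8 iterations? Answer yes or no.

01000000111100
00000000011000
00000000000000
all cells are 0 at iteration 3

yes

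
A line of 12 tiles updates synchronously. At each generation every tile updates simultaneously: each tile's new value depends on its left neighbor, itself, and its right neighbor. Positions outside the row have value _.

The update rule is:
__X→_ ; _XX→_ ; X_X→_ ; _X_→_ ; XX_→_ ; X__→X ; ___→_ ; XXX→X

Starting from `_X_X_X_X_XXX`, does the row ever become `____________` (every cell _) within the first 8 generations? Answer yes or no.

__________X_
___________X
____________
all cells are _ at generation 3

yes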